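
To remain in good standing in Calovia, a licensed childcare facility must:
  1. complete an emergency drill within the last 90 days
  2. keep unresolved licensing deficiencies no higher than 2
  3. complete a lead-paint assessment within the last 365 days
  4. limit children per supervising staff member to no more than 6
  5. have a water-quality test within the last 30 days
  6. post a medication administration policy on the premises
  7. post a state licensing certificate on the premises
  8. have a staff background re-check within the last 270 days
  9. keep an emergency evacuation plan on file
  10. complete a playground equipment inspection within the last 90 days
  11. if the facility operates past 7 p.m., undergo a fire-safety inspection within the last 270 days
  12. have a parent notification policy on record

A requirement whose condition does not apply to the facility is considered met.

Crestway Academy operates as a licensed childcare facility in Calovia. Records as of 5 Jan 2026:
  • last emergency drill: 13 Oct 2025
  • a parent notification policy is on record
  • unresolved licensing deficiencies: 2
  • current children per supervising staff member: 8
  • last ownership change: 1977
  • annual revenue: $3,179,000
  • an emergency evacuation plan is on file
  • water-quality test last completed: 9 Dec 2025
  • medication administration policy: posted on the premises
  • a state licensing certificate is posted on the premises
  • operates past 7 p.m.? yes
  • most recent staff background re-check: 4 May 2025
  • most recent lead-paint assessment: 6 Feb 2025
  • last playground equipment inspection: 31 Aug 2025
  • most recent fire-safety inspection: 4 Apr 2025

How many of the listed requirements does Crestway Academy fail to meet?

3

1. emergency drill 84 days ago vs limit 90 → met
2. unresolved licensing deficiencies 2 ≤ 2 → met
3. lead-paint assessment 333 days ago vs limit 365 → met
4. children per supervising staff member 8 > 6 → not met
5. water-quality test 27 days ago vs limit 30 → met
6. medication administration policy present → met
7. state licensing certificate present → met
8. staff background re-check 246 days ago vs limit 270 → met
9. emergency evacuation plan present → met
10. playground equipment inspection 127 days ago vs limit 90 → not met
11. condition 'operates past 7 p.m.' holds; fire-safety inspection 276 days ago vs limit 270 → not met
12. parent notification policy present → met
Not met: 3 of 12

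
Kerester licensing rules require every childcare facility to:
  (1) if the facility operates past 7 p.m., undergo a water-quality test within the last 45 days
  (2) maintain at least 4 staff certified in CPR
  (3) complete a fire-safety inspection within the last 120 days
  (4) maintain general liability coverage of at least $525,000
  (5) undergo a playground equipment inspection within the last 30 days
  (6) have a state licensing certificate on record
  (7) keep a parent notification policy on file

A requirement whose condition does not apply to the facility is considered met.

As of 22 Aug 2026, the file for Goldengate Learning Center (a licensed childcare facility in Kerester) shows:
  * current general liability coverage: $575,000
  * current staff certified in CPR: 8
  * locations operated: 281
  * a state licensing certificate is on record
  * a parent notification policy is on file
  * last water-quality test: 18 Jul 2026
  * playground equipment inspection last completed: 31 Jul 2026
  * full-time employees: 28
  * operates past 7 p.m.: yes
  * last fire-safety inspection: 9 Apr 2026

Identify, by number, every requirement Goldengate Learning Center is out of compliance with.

1. condition 'operates past 7 p.m.' holds; water-quality test 35 days ago vs limit 45 → met
2. staff certified in CPR 8 ≥ 4 → met
3. fire-safety inspection 135 days ago vs limit 120 → not met
4. general liability coverage $575,000 ≥ $525,000 → met
5. playground equipment inspection 22 days ago vs limit 30 → met
6. state licensing certificate present → met
7. parent notification policy present → met
Not met: 3

3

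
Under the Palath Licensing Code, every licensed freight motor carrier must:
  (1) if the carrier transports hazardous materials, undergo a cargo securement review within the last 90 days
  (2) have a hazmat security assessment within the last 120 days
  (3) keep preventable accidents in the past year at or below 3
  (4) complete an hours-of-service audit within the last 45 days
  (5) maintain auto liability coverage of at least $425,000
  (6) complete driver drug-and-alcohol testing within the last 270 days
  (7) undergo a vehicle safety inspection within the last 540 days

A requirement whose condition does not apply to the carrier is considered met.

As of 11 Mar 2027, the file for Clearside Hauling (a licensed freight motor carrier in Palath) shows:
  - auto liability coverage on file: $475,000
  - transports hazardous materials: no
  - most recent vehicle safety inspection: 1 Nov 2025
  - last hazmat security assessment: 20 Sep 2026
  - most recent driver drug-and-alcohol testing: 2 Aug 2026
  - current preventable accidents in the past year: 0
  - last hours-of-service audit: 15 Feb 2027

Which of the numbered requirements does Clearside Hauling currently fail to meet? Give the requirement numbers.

1. condition 'transports hazardous materials' does not hold → requirement n/a → met
2. hazmat security assessment 172 days ago vs limit 120 → not met
3. preventable accidents in the past year 0 ≤ 3 → met
4. hours-of-service audit 24 days ago vs limit 45 → met
5. auto liability coverage $475,000 ≥ $425,000 → met
6. driver drug-and-alcohol testing 221 days ago vs limit 270 → met
7. vehicle safety inspection 495 days ago vs limit 540 → met
Not met: 2

2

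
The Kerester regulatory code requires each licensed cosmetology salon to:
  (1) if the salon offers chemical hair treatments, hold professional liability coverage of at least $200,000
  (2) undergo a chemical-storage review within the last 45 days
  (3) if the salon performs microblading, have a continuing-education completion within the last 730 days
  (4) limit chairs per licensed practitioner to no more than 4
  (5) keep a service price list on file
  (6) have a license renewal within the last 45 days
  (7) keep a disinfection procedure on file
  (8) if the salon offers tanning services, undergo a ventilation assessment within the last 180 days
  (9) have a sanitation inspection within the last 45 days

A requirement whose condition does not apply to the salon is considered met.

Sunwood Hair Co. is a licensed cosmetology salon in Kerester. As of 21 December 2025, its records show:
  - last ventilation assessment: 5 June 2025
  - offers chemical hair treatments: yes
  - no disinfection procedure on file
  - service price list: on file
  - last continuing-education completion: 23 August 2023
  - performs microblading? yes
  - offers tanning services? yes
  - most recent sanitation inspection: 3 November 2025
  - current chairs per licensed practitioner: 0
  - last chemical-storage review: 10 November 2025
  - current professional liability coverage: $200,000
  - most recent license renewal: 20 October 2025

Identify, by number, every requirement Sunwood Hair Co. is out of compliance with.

3, 6, 7, 8, 9

1. condition 'offers chemical hair treatments' holds; professional liability coverage $200,000 ≥ $200,000 → met
2. chemical-storage review 41 days ago vs limit 45 → met
3. condition 'performs microblading' holds; continuing-education completion 851 days ago vs limit 730 → not met
4. chairs per licensed practitioner 0 ≤ 4 → met
5. service price list present → met
6. license renewal 62 days ago vs limit 45 → not met
7. disinfection procedure absent → not met
8. condition 'offers tanning services' holds; ventilation assessment 199 days ago vs limit 180 → not met
9. sanitation inspection 48 days ago vs limit 45 → not met
Not met: 3, 6, 7, 8, 9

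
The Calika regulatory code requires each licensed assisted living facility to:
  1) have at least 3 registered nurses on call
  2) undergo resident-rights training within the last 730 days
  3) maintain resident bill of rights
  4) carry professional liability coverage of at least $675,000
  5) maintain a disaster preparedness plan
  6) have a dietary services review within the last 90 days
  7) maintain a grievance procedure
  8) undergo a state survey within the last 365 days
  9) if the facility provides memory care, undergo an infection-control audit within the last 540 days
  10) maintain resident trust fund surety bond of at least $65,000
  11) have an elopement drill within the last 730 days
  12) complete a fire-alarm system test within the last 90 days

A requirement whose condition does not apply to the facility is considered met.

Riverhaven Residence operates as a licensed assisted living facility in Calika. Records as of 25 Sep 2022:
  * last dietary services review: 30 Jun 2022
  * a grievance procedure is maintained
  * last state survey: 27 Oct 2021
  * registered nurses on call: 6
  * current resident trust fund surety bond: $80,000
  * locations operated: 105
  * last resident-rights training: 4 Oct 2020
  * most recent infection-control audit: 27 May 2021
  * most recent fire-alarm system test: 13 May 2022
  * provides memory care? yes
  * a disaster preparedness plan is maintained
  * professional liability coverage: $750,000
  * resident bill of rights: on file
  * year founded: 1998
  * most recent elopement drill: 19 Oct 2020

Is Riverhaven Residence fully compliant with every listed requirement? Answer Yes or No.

1. registered nurses on call 6 ≥ 3 → met
2. resident-rights training 721 days ago vs limit 730 → met
3. resident bill of rights present → met
4. professional liability coverage $750,000 ≥ $675,000 → met
5. disaster preparedness plan present → met
6. dietary services review 87 days ago vs limit 90 → met
7. grievance procedure present → met
8. state survey 333 days ago vs limit 365 → met
9. condition 'provides memory care' holds; infection-control audit 486 days ago vs limit 540 → met
10. resident trust fund surety bond $80,000 ≥ $65,000 → met
11. elopement drill 706 days ago vs limit 730 → met
12. fire-alarm system test 135 days ago vs limit 90 → not met
Not met: 12

No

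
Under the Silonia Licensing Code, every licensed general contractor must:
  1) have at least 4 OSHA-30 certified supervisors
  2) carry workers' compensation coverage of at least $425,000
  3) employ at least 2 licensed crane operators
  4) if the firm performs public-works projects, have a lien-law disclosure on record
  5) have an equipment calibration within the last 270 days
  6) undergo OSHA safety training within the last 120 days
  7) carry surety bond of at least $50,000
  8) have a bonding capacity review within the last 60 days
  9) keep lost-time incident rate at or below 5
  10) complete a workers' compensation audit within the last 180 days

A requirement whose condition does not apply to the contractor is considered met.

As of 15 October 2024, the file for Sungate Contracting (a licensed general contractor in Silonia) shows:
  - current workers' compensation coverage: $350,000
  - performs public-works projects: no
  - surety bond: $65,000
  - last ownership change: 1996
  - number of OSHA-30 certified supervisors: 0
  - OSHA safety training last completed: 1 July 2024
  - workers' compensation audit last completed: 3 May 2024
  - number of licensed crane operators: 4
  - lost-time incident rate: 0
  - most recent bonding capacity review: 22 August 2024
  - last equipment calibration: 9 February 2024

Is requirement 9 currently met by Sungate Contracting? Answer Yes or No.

9. lost-time incident rate 0 ≤ 5 → met

Yes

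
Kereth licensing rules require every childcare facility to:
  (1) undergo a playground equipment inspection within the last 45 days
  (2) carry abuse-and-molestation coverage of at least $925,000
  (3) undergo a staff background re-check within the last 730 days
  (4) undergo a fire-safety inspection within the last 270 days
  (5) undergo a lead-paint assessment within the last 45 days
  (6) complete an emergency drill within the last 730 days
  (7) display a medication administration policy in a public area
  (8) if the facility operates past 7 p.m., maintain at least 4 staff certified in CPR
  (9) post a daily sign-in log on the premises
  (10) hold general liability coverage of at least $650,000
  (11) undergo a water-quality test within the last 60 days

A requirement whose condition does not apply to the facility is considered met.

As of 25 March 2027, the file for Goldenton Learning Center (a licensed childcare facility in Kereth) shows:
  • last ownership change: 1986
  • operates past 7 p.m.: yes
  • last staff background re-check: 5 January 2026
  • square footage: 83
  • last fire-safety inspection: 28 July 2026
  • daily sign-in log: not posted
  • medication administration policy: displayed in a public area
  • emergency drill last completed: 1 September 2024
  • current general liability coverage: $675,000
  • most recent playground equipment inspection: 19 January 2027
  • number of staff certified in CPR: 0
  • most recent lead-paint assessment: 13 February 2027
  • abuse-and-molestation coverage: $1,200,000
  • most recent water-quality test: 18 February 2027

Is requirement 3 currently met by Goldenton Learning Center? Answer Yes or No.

3. staff background re-check 444 days ago vs limit 730 → met

Yes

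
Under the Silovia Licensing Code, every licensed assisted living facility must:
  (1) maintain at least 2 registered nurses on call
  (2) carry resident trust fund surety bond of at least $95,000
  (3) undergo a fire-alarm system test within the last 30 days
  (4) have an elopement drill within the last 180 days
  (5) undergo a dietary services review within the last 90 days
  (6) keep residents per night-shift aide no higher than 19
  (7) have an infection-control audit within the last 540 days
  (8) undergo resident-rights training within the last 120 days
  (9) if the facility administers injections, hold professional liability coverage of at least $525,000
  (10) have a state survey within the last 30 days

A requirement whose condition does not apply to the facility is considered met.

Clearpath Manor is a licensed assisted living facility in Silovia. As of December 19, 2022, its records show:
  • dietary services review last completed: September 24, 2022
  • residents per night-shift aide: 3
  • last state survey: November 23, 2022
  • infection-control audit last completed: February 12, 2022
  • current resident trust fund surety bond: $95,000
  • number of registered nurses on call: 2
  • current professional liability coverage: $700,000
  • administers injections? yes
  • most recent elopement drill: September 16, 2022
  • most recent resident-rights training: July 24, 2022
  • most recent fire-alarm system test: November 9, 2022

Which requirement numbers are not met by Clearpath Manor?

3, 8

1. registered nurses on call 2 ≥ 2 → met
2. resident trust fund surety bond $95,000 ≥ $95,000 → met
3. fire-alarm system test 40 days ago vs limit 30 → not met
4. elopement drill 94 days ago vs limit 180 → met
5. dietary services review 86 days ago vs limit 90 → met
6. residents per night-shift aide 3 ≤ 19 → met
7. infection-control audit 310 days ago vs limit 540 → met
8. resident-rights training 148 days ago vs limit 120 → not met
9. condition 'administers injections' holds; professional liability coverage $700,000 ≥ $525,000 → met
10. state survey 26 days ago vs limit 30 → met
Not met: 3, 8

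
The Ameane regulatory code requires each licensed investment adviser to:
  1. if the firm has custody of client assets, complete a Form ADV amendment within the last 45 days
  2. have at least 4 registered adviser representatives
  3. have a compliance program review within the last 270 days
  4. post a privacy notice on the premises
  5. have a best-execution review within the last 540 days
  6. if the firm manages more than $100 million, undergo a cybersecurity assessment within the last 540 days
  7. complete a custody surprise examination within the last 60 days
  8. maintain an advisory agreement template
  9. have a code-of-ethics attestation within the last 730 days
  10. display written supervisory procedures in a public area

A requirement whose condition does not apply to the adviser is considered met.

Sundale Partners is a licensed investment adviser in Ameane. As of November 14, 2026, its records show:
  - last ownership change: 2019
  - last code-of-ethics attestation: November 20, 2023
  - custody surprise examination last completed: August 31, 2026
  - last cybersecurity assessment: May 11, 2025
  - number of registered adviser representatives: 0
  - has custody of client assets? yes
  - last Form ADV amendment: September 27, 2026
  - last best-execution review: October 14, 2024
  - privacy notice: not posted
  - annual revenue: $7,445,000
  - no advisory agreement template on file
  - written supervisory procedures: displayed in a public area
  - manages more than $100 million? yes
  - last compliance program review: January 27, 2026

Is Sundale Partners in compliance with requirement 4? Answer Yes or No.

4. privacy notice absent → not met

No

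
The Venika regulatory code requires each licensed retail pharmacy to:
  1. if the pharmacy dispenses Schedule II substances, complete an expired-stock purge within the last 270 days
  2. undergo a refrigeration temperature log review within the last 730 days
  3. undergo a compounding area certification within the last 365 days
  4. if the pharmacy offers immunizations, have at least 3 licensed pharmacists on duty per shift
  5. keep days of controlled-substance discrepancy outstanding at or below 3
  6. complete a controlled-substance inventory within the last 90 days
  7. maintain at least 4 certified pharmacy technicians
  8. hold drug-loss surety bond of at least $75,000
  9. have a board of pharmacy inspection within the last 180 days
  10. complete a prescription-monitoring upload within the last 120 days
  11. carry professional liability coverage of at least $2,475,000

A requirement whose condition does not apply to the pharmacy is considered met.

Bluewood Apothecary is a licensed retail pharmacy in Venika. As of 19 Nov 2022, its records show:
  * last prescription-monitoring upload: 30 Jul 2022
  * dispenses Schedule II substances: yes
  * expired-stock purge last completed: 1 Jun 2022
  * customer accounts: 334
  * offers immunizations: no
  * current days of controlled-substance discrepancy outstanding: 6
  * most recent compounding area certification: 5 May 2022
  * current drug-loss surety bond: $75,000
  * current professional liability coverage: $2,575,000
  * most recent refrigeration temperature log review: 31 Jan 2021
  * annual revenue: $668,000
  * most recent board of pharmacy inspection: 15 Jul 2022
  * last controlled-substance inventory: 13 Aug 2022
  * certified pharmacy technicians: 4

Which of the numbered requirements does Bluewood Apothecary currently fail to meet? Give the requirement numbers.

5, 6

1. condition 'dispenses Schedule II substances' holds; expired-stock purge 171 days ago vs limit 270 → met
2. refrigeration temperature log review 657 days ago vs limit 730 → met
3. compounding area certification 198 days ago vs limit 365 → met
4. condition 'offers immunizations' does not hold → requirement n/a → met
5. days of controlled-substance discrepancy outstanding 6 > 3 → not met
6. controlled-substance inventory 98 days ago vs limit 90 → not met
7. certified pharmacy technicians 4 ≥ 4 → met
8. drug-loss surety bond $75,000 ≥ $75,000 → met
9. board of pharmacy inspection 127 days ago vs limit 180 → met
10. prescription-monitoring upload 112 days ago vs limit 120 → met
11. professional liability coverage $2,575,000 ≥ $2,475,000 → met
Not met: 5, 6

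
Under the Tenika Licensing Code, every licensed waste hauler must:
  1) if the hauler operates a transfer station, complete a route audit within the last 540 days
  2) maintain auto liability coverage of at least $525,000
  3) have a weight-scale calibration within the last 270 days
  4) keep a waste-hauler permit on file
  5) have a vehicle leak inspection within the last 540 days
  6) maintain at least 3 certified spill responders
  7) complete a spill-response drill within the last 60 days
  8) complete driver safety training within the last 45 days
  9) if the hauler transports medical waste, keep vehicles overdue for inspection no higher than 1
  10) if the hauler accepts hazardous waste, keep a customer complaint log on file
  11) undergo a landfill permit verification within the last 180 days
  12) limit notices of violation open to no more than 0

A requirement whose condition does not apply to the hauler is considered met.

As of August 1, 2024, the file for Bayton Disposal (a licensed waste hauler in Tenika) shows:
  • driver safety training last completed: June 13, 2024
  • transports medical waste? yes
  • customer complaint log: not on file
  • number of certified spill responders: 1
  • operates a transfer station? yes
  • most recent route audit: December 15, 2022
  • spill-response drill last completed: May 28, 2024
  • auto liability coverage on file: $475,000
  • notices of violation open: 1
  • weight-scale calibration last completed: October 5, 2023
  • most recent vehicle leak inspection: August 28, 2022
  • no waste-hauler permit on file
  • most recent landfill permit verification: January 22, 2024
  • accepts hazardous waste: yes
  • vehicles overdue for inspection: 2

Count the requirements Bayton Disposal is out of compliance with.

12

1. condition 'operates a transfer station' holds; route audit 595 days ago vs limit 540 → not met
2. auto liability coverage $475,000 < $525,000 → not met
3. weight-scale calibration 301 days ago vs limit 270 → not met
4. waste-hauler permit absent → not met
5. vehicle leak inspection 704 days ago vs limit 540 → not met
6. certified spill responders 1 < 3 → not met
7. spill-response drill 65 days ago vs limit 60 → not met
8. driver safety training 49 days ago vs limit 45 → not met
9. condition 'transports medical waste' holds; vehicles overdue for inspection 2 > 1 → not met
10. condition 'accepts hazardous waste' holds; customer complaint log absent → not met
11. landfill permit verification 192 days ago vs limit 180 → not met
12. notices of violation open 1 > 0 → not met
Not met: 12 of 12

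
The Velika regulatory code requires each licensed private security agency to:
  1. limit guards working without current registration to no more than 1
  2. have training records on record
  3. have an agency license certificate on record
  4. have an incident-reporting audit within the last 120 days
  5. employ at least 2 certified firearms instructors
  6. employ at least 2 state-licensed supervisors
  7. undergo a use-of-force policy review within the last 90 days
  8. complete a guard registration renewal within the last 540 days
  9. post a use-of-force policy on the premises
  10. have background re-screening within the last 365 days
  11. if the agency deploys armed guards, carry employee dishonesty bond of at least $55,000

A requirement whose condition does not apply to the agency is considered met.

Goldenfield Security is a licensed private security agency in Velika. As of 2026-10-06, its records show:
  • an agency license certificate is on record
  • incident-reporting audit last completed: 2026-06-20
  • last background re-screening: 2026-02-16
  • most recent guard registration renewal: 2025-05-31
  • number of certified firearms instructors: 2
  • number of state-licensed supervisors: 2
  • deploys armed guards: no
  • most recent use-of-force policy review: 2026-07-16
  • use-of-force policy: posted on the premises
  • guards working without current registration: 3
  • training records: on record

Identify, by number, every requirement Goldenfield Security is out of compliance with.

1

1. guards working without current registration 3 > 1 → not met
2. training records present → met
3. agency license certificate present → met
4. incident-reporting audit 108 days ago vs limit 120 → met
5. certified firearms instructors 2 ≥ 2 → met
6. state-licensed supervisors 2 ≥ 2 → met
7. use-of-force policy review 82 days ago vs limit 90 → met
8. guard registration renewal 493 days ago vs limit 540 → met
9. use-of-force policy present → met
10. background re-screening 232 days ago vs limit 365 → met
11. condition 'deploys armed guards' does not hold → requirement n/a → met
Not met: 1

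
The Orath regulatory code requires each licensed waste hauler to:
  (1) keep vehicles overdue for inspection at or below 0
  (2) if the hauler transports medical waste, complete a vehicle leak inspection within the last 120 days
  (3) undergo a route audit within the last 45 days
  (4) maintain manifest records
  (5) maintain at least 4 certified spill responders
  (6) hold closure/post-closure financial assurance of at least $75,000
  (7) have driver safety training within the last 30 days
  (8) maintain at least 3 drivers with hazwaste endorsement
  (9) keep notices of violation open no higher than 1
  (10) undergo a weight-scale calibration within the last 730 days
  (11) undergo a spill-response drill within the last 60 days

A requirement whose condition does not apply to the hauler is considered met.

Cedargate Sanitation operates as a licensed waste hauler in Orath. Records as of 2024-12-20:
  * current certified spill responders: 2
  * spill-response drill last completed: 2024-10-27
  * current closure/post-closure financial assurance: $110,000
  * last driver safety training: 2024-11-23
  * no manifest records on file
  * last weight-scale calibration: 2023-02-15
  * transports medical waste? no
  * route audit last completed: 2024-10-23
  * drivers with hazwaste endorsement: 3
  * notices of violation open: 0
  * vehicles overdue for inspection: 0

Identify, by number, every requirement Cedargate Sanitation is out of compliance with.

1. vehicles overdue for inspection 0 ≤ 0 → met
2. condition 'transports medical waste' does not hold → requirement n/a → met
3. route audit 58 days ago vs limit 45 → not met
4. manifest records absent → not met
5. certified spill responders 2 < 4 → not met
6. closure/post-closure financial assurance $110,000 ≥ $75,000 → met
7. driver safety training 27 days ago vs limit 30 → met
8. drivers with hazwaste endorsement 3 ≥ 3 → met
9. notices of violation open 0 ≤ 1 → met
10. weight-scale calibration 674 days ago vs limit 730 → met
11. spill-response drill 54 days ago vs limit 60 → met
Not met: 3, 4, 5

3, 4, 5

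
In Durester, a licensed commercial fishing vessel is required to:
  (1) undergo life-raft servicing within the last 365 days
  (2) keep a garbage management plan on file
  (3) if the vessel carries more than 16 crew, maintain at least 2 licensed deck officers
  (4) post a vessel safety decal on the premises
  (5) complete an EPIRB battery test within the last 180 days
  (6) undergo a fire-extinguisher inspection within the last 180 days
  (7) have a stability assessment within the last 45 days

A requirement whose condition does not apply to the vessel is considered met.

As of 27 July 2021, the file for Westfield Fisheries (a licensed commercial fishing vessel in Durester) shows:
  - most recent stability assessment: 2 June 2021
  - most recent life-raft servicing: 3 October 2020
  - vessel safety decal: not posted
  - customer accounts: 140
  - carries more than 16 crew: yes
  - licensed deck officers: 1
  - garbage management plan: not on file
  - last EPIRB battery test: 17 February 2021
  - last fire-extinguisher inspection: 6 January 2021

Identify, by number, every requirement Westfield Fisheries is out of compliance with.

2, 3, 4, 6, 7

1. life-raft servicing 297 days ago vs limit 365 → met
2. garbage management plan absent → not met
3. condition 'carries more than 16 crew' holds; licensed deck officers 1 < 2 → not met
4. vessel safety decal absent → not met
5. EPIRB battery test 160 days ago vs limit 180 → met
6. fire-extinguisher inspection 202 days ago vs limit 180 → not met
7. stability assessment 55 days ago vs limit 45 → not met
Not met: 2, 3, 4, 6, 7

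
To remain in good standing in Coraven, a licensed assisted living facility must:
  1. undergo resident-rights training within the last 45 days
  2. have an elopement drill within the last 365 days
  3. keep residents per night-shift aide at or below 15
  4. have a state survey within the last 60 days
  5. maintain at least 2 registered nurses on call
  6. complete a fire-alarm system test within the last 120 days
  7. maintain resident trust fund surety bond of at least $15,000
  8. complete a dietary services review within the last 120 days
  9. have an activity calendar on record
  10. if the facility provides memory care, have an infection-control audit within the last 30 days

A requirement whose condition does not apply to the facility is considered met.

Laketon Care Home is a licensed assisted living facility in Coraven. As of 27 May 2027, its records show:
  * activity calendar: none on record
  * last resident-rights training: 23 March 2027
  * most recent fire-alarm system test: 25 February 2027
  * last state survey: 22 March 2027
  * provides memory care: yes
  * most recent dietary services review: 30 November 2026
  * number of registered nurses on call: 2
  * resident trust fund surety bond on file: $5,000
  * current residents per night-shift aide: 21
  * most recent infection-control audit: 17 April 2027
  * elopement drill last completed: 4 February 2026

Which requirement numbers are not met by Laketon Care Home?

1. resident-rights training 65 days ago vs limit 45 → not met
2. elopement drill 477 days ago vs limit 365 → not met
3. residents per night-shift aide 21 > 15 → not met
4. state survey 66 days ago vs limit 60 → not met
5. registered nurses on call 2 ≥ 2 → met
6. fire-alarm system test 91 days ago vs limit 120 → met
7. resident trust fund surety bond $5,000 < $15,000 → not met
8. dietary services review 178 days ago vs limit 120 → not met
9. activity calendar absent → not met
10. condition 'provides memory care' holds; infection-control audit 40 days ago vs limit 30 → not met
Not met: 1, 2, 3, 4, 7, 8, 9, 10

1, 2, 3, 4, 7, 8, 9, 10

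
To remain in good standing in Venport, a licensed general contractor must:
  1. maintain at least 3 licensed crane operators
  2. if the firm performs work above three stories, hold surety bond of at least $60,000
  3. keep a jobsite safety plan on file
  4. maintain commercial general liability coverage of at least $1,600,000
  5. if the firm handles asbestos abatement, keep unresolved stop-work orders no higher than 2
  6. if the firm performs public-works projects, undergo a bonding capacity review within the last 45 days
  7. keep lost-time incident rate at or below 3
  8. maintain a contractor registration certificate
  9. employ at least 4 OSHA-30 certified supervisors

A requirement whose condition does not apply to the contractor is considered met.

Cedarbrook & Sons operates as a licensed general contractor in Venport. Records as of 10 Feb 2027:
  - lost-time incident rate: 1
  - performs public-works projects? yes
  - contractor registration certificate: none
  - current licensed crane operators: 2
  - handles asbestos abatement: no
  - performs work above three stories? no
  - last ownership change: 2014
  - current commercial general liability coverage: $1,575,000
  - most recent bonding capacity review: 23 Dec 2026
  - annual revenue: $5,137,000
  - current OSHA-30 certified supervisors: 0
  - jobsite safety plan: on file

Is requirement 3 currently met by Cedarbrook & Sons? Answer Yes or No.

3. jobsite safety plan present → met

Yes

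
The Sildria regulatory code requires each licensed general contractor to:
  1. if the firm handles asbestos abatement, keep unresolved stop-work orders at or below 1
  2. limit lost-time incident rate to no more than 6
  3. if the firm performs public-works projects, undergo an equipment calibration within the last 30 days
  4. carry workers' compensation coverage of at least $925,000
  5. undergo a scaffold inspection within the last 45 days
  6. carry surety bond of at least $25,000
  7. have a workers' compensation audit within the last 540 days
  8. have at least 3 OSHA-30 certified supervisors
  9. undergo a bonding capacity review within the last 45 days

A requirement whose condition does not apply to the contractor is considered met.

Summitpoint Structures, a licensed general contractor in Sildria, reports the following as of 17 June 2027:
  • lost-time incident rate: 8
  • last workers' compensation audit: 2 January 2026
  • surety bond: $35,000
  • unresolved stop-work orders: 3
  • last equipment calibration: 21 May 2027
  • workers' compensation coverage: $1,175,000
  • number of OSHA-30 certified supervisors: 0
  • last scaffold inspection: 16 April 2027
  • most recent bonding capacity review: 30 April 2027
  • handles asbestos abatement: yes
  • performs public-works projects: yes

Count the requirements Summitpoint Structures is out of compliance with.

5

1. condition 'handles asbestos abatement' holds; unresolved stop-work orders 3 > 1 → not met
2. lost-time incident rate 8 > 6 → not met
3. condition 'performs public-works projects' holds; equipment calibration 27 days ago vs limit 30 → met
4. workers' compensation coverage $1,175,000 ≥ $925,000 → met
5. scaffold inspection 62 days ago vs limit 45 → not met
6. surety bond $35,000 ≥ $25,000 → met
7. workers' compensation audit 531 days ago vs limit 540 → met
8. OSHA-30 certified supervisors 0 < 3 → not met
9. bonding capacity review 48 days ago vs limit 45 → not met
Not met: 5 of 9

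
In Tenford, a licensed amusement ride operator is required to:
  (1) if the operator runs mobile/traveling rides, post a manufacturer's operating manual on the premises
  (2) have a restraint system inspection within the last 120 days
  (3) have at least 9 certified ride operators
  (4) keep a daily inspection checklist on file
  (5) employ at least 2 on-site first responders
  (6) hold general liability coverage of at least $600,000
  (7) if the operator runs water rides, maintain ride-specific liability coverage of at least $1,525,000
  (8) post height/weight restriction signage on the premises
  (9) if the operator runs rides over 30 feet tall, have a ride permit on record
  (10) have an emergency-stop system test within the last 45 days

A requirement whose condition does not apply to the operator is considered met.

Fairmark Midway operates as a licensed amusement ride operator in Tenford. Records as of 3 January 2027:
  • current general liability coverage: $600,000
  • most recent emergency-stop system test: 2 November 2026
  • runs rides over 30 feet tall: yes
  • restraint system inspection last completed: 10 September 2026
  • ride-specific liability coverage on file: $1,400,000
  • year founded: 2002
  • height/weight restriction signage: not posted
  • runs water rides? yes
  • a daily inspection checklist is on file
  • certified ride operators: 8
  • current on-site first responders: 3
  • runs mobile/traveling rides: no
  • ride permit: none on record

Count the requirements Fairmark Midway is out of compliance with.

1. condition 'runs mobile/traveling rides' does not hold → requirement n/a → met
2. restraint system inspection 115 days ago vs limit 120 → met
3. certified ride operators 8 < 9 → not met
4. daily inspection checklist present → met
5. on-site first responders 3 ≥ 2 → met
6. general liability coverage $600,000 ≥ $600,000 → met
7. condition 'runs water rides' holds; ride-specific liability coverage $1,400,000 < $1,525,000 → not met
8. height/weight restriction signage absent → not met
9. condition 'runs rides over 30 feet tall' holds; ride permit absent → not met
10. emergency-stop system test 62 days ago vs limit 45 → not met
Not met: 5 of 10

5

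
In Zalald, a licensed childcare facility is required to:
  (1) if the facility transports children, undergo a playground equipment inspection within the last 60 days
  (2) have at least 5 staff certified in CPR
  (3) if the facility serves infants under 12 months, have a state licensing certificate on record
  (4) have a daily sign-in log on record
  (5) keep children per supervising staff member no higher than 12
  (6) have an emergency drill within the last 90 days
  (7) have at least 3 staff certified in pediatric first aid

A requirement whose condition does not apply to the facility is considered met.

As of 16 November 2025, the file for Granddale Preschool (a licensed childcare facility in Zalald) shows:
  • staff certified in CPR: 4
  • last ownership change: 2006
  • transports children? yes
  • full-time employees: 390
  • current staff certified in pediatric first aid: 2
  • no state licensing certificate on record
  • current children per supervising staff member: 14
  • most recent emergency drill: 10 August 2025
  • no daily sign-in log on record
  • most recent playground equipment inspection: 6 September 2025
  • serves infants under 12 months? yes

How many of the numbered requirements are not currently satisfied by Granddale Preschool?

7

1. condition 'transports children' holds; playground equipment inspection 71 days ago vs limit 60 → not met
2. staff certified in CPR 4 < 5 → not met
3. condition 'serves infants under 12 months' holds; state licensing certificate absent → not met
4. daily sign-in log absent → not met
5. children per supervising staff member 14 > 12 → not met
6. emergency drill 98 days ago vs limit 90 → not met
7. staff certified in pediatric first aid 2 < 3 → not met
Not met: 7 of 7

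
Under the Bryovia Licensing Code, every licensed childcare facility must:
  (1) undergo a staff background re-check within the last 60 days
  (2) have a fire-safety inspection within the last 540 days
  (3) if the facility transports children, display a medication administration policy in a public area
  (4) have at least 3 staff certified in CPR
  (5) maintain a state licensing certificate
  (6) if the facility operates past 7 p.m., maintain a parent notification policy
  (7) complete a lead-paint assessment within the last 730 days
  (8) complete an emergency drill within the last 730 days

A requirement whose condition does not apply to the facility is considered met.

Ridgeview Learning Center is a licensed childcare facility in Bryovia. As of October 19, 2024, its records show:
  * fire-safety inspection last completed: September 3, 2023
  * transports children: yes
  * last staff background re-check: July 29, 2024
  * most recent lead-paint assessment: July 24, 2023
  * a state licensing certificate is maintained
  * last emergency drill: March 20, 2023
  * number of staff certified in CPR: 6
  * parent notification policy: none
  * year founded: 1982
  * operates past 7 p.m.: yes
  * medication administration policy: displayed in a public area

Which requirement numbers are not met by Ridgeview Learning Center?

1, 6

1. staff background re-check 82 days ago vs limit 60 → not met
2. fire-safety inspection 412 days ago vs limit 540 → met
3. condition 'transports children' holds; medication administration policy present → met
4. staff certified in CPR 6 ≥ 3 → met
5. state licensing certificate present → met
6. condition 'operates past 7 p.m.' holds; parent notification policy absent → not met
7. lead-paint assessment 453 days ago vs limit 730 → met
8. emergency drill 579 days ago vs limit 730 → met
Not met: 1, 6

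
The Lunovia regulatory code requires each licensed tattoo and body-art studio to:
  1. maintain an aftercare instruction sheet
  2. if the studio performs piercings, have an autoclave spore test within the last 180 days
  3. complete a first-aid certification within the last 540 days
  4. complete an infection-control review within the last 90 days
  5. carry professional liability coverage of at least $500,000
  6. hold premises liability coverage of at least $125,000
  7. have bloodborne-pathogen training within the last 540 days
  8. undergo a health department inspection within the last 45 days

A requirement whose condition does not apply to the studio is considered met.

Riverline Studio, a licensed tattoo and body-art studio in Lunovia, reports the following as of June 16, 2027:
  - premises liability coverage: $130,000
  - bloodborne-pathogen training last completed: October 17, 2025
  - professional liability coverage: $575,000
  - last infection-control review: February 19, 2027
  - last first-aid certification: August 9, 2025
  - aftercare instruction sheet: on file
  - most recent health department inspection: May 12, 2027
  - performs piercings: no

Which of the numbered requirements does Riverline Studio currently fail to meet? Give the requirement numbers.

1. aftercare instruction sheet present → met
2. condition 'performs piercings' does not hold → requirement n/a → met
3. first-aid certification 676 days ago vs limit 540 → not met
4. infection-control review 117 days ago vs limit 90 → not met
5. professional liability coverage $575,000 ≥ $500,000 → met
6. premises liability coverage $130,000 ≥ $125,000 → met
7. bloodborne-pathogen training 607 days ago vs limit 540 → not met
8. health department inspection 35 days ago vs limit 45 → met
Not met: 3, 4, 7

3, 4, 7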